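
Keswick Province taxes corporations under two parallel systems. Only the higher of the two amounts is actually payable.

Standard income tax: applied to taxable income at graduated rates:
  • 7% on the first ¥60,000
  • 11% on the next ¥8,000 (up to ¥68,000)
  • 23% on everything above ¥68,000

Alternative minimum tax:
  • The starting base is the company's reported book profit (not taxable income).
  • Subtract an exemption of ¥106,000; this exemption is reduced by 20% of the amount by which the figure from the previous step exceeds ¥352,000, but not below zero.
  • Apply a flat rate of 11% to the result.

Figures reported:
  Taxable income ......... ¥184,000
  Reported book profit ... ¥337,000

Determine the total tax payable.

Standard income tax:
  ¥60,000 × 7% = ¥4,200
  ¥8,000 × 11% = ¥880
  ¥116,000 × 23% = ¥26,680
  → ¥31,760

Alternative minimum tax:
  Base (reported book profit): ¥337,000
  Exemption: ¥337,000 ≤ ¥352,000, so full ¥106,000 applies
  Base: ¥337,000 − ¥106,000 = ¥231,000
  ¥231,000 × 11% = ¥25,410

¥31,760 > ¥25,410, so the standard income tax governs.

¥31,760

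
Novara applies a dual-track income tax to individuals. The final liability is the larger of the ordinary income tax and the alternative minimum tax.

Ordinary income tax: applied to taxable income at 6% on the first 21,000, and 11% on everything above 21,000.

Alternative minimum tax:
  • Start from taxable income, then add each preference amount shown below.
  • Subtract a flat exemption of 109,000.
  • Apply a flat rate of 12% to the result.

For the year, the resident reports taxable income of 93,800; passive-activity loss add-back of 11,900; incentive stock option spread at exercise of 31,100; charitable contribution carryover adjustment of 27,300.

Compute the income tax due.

9,268

Alternative minimum tax:
  Adjusted income: 93,800 + 11,900 + 31,100 + 27,300 = 164,100
  Less exemption 109,000 → base 55,100
  55,100 × 12% = 6,612

Ordinary income tax:
  21,000 × 6% = 1,260
  72,800 × 11% = 8,008
  → 9,268

9,268 > 6,612, so the ordinary income tax governs.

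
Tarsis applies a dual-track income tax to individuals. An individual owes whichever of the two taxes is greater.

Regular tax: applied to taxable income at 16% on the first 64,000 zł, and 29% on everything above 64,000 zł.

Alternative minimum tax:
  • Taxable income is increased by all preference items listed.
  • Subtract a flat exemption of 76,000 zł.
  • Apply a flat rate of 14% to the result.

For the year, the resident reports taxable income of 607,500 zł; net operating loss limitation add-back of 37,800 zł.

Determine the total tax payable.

167,855 zł

Regular tax:
  64,000 zł × 16% = 10,240 zł
  543,500 zł × 29% = 157,615 zł
  → 167,855 zł

Alternative minimum tax:
  Adjusted income: 607,500 zł + 37,800 zł = 645,300 zł
  Less exemption 76,000 zł → base 569,300 zł
  569,300 zł × 14% = 79,702 zł

167,855 zł > 79,702 zł, so the regular tax governs.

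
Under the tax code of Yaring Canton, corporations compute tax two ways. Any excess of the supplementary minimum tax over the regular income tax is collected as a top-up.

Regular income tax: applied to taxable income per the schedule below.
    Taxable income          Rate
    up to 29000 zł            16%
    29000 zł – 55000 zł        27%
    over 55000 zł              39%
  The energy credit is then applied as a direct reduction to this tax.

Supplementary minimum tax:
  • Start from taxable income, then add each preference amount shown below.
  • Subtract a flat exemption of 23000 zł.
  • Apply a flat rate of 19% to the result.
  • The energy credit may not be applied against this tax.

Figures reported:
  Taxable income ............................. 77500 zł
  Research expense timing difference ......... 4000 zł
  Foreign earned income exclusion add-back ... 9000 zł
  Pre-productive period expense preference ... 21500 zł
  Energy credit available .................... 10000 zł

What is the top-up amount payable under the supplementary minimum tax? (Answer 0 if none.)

Regular income tax:
  29000 zł × 16% = 4640 zł
  26000 zł × 27% = 7020 zł
  22500 zł × 39% = 8775 zł
  → 20435 zł
  Less energy credit 10000 zł → 10435 zł

Supplementary minimum tax:
  Adjusted income: 77500 zł + 4000 zł + 9000 zł + 21500 zł = 112000 zł
  Less exemption 23000 zł → base 89000 zł
  89000 zł × 19% = 16910 zł

Excess of supplementary minimum tax over regular income tax: 16910 zł − 10435 zł = 6475 zł.

6475 zł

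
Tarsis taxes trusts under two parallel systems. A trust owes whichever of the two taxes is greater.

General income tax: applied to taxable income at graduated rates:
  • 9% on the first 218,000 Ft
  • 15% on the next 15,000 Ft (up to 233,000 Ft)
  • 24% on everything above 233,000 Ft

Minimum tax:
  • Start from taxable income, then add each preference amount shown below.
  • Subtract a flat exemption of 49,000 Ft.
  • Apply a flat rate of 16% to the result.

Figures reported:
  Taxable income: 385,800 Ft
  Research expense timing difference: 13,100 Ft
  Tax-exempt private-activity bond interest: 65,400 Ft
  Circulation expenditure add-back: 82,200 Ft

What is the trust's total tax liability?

General income tax:
  218,000 Ft × 9% = 19,620 Ft
  15,000 Ft × 15% = 2,250 Ft
  152,800 Ft × 24% = 36,672 Ft
  → 58,542 Ft

Minimum tax:
  Adjusted income: 385,800 Ft + 13,100 Ft + 65,400 Ft + 82,200 Ft = 546,500 Ft
  Less exemption 49,000 Ft → base 497,500 Ft
  497,500 Ft × 16% = 79,600 Ft

79,600 Ft > 58,542 Ft, so the minimum tax is the binding amount.

79,600 Ft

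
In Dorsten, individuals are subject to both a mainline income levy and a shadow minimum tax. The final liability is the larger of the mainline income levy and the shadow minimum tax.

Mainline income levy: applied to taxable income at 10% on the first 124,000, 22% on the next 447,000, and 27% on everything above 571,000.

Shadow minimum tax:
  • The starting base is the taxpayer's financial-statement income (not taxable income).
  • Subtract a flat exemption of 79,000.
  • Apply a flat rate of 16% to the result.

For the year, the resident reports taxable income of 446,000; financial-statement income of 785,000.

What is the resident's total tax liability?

Mainline income levy:
  124,000 × 10% = 12,400
  322,000 × 22% = 70,840
  → 83,240

Shadow minimum tax:
  Base (financial-statement income): 785,000
  Less exemption 79,000 → base 706,000
  706,000 × 16% = 112,960

112,960 > 83,240, so the shadow minimum tax is the binding amount.

112,960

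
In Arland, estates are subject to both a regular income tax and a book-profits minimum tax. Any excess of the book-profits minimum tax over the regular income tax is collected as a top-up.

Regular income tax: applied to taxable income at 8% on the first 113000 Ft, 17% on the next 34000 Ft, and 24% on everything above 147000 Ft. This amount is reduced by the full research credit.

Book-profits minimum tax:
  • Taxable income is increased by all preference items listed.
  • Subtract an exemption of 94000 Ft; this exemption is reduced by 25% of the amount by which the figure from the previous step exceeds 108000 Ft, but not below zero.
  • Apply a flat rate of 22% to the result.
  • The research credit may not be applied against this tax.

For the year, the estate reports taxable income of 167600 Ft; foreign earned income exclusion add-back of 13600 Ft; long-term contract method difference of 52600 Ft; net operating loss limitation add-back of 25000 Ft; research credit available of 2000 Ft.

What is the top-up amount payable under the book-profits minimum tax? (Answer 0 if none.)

26786 Ft

Book-profits minimum tax:
  Adjusted income: 167600 Ft + 13600 Ft + 52600 Ft + 25000 Ft = 258800 Ft
  Exemption: 94000 Ft − 25% × (258800 Ft − 108000 Ft) = 94000 Ft − 37700 Ft = 56300 Ft
  Base: 258800 Ft − 56300 Ft = 202500 Ft
  202500 Ft × 22% = 44550 Ft

Regular income tax:
  113000 Ft × 8% = 9040 Ft
  34000 Ft × 17% = 5780 Ft
  20600 Ft × 24% = 4944 Ft
  → 19764 Ft
  Less research credit 2000 Ft → 17764 Ft

Excess of book-profits minimum tax over regular income tax: 44550 Ft − 17764 Ft = 26786 Ft.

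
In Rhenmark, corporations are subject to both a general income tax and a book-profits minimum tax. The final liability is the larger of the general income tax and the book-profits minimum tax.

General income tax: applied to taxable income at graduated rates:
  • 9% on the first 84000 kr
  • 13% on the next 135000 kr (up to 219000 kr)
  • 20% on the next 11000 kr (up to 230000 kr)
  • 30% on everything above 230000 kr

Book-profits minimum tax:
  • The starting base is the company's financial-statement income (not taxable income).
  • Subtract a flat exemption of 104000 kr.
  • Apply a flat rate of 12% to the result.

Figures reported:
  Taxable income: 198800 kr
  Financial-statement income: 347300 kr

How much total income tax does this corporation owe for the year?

Book-profits minimum tax:
  Base (financial-statement income): 347300 kr
  Less exemption 104000 kr → base 243300 kr
  243300 kr × 12% = 29196 kr

General income tax:
  84000 kr × 9% = 7560 kr
  114800 kr × 13% = 14924 kr
  → 22484 kr

29196 kr > 22484 kr, so the book-profits minimum tax is the binding amount.

29196 kr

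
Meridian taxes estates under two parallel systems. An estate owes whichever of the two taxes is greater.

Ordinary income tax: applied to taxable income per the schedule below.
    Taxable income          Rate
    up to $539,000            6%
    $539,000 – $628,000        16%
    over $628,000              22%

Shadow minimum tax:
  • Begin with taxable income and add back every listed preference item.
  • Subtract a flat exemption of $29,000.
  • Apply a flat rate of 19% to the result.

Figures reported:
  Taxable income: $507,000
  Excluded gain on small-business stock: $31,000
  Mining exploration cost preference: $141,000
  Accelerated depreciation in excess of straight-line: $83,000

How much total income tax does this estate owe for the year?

$139,270

Shadow minimum tax:
  Adjusted income: $507,000 + $31,000 + $141,000 + $83,000 = $762,000
  Less exemption $29,000 → base $733,000
  $733,000 × 19% = $139,270

Ordinary income tax:
  $507,000 × 6% = $30,420

$139,270 > $30,420, so the shadow minimum tax is the binding amount.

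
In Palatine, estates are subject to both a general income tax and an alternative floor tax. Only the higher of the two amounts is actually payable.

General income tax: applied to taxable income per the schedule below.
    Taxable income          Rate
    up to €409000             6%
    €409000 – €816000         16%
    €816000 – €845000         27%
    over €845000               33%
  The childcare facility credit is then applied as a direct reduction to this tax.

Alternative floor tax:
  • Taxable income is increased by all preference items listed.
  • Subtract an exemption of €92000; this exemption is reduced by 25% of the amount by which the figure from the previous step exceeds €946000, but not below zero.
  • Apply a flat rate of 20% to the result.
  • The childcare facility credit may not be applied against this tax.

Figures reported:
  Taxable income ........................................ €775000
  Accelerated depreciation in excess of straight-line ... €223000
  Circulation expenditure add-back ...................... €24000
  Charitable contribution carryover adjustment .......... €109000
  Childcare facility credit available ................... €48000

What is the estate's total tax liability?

General income tax:
  €409000 × 6% = €24540
  €366000 × 16% = €58560
  → €83100
  Less childcare facility credit €48000 → €35100

Alternative floor tax:
  Adjusted income: €775000 + €223000 + €24000 + €109000 = €1131000
  Exemption: €92000 − 25% × (€1131000 − €946000) = €92000 − €46250 = €45750
  Base: €1131000 − €45750 = €1085250
  €1085250 × 20% = €217050

€217050 > €35100, so the alternative floor tax is the binding amount.

€217050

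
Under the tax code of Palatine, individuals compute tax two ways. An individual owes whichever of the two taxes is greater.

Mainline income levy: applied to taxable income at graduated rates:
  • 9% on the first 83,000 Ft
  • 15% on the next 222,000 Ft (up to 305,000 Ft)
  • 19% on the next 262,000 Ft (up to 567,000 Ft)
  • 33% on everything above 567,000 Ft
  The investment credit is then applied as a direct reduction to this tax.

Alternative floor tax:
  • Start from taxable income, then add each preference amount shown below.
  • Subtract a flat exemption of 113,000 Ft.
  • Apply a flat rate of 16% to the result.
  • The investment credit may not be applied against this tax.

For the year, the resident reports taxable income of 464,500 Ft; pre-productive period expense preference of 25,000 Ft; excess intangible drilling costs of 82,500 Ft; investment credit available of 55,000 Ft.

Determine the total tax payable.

73,440 Ft

Mainline income levy:
  83,000 Ft × 9% = 7,470 Ft
  222,000 Ft × 15% = 33,300 Ft
  159,500 Ft × 19% = 30,305 Ft
  → 71,075 Ft
  Less investment credit 55,000 Ft → 16,075 Ft

Alternative floor tax:
  Adjusted income: 464,500 Ft + 25,000 Ft + 82,500 Ft = 572,000 Ft
  Less exemption 113,000 Ft → base 459,000 Ft
  459,000 Ft × 16% = 73,440 Ft

73,440 Ft > 16,075 Ft, so the alternative floor tax is the binding amount.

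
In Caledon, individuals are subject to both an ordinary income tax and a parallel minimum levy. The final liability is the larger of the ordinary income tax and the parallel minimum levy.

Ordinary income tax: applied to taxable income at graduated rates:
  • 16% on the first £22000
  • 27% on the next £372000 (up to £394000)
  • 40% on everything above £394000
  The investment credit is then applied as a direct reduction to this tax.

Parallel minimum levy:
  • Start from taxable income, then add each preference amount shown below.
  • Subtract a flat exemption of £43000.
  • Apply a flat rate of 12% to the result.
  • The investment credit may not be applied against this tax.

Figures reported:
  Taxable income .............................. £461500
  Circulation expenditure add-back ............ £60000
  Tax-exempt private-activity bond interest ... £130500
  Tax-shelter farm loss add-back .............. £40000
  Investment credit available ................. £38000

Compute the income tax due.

£92960

Parallel minimum levy:
  Adjusted income: £461500 + £60000 + £130500 + £40000 = £692000
  Less exemption £43000 → base £649000
  £649000 × 12% = £77880

Ordinary income tax:
  £22000 × 16% = £3520
  £372000 × 27% = £100440
  £67500 × 40% = £27000
  → £130960
  Less investment credit £38000 → £92960

£92960 > £77880, so the ordinary income tax governs.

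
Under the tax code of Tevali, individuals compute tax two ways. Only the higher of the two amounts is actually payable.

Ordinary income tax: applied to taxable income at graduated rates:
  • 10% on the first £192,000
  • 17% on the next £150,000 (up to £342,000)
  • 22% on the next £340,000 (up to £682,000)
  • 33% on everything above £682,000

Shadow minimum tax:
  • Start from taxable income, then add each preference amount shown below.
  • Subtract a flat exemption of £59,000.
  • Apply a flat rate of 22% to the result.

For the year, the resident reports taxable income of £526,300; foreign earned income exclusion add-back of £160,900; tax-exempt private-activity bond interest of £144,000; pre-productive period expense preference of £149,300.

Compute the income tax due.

Ordinary income tax:
  £192,000 × 10% = £19,200
  £150,000 × 17% = £25,500
  £184,300 × 22% = £40,546
  → £85,246

Shadow minimum tax:
  Adjusted income: £526,300 + £160,900 + £144,000 + £149,300 = £980,500
  Less exemption £59,000 → base £921,500
  £921,500 × 22% = £202,730

£202,730 > £85,246, so the shadow minimum tax is the binding amount.

£202,730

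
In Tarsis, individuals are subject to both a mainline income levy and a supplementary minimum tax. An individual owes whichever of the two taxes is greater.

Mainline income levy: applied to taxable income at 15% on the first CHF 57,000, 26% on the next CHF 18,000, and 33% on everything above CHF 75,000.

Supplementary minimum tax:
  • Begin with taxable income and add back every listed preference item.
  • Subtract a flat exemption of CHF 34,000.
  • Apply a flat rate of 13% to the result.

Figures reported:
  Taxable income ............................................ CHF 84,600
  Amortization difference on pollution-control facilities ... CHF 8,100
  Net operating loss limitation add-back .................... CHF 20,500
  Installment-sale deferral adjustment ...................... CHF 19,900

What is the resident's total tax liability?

CHF 16,398

Mainline income levy:
  CHF 57,000 × 15% = CHF 8,550
  CHF 18,000 × 26% = CHF 4,680
  CHF 9,600 × 33% = CHF 3,168
  → CHF 16,398

Supplementary minimum tax:
  Adjusted income: CHF 84,600 + CHF 8,100 + CHF 20,500 + CHF 19,900 = CHF 133,100
  Less exemption CHF 34,000 → base CHF 99,100
  CHF 99,100 × 13% = CHF 12,883

CHF 16,398 > CHF 12,883, so the mainline income levy governs.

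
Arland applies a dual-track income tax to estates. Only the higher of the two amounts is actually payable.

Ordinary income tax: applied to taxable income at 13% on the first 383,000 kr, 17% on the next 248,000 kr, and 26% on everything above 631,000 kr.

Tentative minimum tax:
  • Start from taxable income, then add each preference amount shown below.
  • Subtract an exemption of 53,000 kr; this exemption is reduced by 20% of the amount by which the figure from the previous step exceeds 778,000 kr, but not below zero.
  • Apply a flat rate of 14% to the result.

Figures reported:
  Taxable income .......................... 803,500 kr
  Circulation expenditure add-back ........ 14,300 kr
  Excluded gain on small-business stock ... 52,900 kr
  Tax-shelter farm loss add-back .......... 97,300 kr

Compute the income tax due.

136,800 kr

Ordinary income tax:
  383,000 kr × 13% = 49,790 kr
  248,000 kr × 17% = 42,160 kr
  172,500 kr × 26% = 44,850 kr
  → 136,800 kr

Tentative minimum tax:
  Adjusted income: 803,500 kr + 14,300 kr + 52,900 kr + 97,300 kr = 968,000 kr
  Exemption: 53,000 kr − 20% × (968,000 kr − 778,000 kr) = 53,000 kr − 38,000 kr = 15,000 kr
  Base: 968,000 kr − 15,000 kr = 953,000 kr
  953,000 kr × 14% = 133,420 kr

136,800 kr > 133,420 kr, so the ordinary income tax governs.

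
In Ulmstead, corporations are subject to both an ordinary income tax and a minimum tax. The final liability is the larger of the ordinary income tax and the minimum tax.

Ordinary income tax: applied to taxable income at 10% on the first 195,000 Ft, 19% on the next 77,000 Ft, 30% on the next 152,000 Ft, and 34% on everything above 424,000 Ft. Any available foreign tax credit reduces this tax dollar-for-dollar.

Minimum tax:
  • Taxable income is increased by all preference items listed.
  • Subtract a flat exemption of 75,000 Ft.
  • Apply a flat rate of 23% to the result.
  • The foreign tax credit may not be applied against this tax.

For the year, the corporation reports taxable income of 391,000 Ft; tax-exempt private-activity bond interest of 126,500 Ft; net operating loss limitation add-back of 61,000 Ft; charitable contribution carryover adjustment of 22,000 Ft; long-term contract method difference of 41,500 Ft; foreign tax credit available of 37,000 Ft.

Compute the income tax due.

130,410 Ft

Minimum tax:
  Adjusted income: 391,000 Ft + 126,500 Ft + 61,000 Ft + 22,000 Ft + 41,500 Ft = 642,000 Ft
  Less exemption 75,000 Ft → base 567,000 Ft
  567,000 Ft × 23% = 130,410 Ft

Ordinary income tax:
  195,000 Ft × 10% = 19,500 Ft
  77,000 Ft × 19% = 14,630 Ft
  119,000 Ft × 30% = 35,700 Ft
  → 69,830 Ft
  Less foreign tax credit 37,000 Ft → 32,830 Ft

130,410 Ft > 32,830 Ft, so the minimum tax is the binding amount.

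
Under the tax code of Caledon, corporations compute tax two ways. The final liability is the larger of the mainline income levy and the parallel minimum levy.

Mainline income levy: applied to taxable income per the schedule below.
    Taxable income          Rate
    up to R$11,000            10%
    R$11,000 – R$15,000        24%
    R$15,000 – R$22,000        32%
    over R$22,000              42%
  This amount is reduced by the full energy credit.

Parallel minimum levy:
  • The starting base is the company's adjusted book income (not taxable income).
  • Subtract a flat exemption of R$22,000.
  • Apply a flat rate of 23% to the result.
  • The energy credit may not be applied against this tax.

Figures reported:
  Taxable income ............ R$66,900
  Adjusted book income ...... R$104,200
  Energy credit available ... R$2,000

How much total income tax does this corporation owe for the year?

R$21,158

Parallel minimum levy:
  Base (adjusted book income): R$104,200
  Less exemption R$22,000 → base R$82,200
  R$82,200 × 23% = R$18,906

Mainline income levy:
  R$11,000 × 10% = R$1,100
  R$4,000 × 24% = R$960
  R$7,000 × 32% = R$2,240
  R$44,900 × 42% = R$18,858
  → R$23,158
  Less energy credit R$2,000 → R$21,158

R$21,158 > R$18,906, so the mainline income levy governs.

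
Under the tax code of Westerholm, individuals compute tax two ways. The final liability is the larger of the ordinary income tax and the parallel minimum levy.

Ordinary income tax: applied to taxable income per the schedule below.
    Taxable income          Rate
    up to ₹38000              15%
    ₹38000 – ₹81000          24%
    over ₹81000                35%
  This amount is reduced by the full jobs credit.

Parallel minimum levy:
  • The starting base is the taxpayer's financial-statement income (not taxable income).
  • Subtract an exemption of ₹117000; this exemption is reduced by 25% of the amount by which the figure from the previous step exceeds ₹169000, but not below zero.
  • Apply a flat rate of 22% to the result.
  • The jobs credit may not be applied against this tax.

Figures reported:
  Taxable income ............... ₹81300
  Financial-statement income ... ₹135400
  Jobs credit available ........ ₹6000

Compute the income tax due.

Parallel minimum levy:
  Base (financial-statement income): ₹135400
  Exemption: ₹135400 ≤ ₹169000, so full ₹117000 applies
  Base: ₹135400 − ₹117000 = ₹18400
  ₹18400 × 22% = ₹4048

Ordinary income tax:
  ₹38000 × 15% = ₹5700
  ₹43000 × 24% = ₹10320
  ₹300 × 35% = ₹105
  → ₹16125
  Less jobs credit ₹6000 → ₹10125

₹10125 > ₹4048, so the ordinary income tax governs.

₹10125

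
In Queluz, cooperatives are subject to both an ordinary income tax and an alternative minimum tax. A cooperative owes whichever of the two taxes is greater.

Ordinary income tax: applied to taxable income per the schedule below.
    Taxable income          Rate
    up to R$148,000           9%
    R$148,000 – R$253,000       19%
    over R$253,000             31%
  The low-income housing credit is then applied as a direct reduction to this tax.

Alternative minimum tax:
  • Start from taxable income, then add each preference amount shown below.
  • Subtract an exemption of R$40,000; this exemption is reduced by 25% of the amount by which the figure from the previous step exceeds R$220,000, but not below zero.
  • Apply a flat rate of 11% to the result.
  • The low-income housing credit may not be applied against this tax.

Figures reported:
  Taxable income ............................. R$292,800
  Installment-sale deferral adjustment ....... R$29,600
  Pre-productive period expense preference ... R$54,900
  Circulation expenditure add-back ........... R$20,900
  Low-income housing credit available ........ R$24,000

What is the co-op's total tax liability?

Ordinary income tax:
  R$148,000 × 9% = R$13,320
  R$105,000 × 19% = R$19,950
  R$39,800 × 31% = R$12,338
  → R$45,608
  Less low-income housing credit R$24,000 → R$21,608

Alternative minimum tax:
  Adjusted income: R$292,800 + R$29,600 + R$54,900 + R$20,900 = R$398,200
  Exemption: 25% × (R$398,200 − R$220,000) = R$44,550 ≥ R$40,000, so the exemption is fully phased out
  Base: R$398,200 − R$0 = R$398,200
  R$398,200 × 11% = R$43,802

R$43,802 > R$21,608, so the alternative minimum tax is the binding amount.

R$43,802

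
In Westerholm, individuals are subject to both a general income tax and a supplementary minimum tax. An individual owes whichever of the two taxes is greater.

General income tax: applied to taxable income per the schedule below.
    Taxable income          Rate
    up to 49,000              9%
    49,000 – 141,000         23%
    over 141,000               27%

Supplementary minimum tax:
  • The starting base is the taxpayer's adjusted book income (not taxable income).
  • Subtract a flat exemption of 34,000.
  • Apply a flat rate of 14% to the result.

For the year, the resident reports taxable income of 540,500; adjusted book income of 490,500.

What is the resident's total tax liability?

133,435

Supplementary minimum tax:
  Base (adjusted book income): 490,500
  Less exemption 34,000 → base 456,500
  456,500 × 14% = 63,910

General income tax:
  49,000 × 9% = 4,410
  92,000 × 23% = 21,160
  399,500 × 27% = 107,865
  → 133,435

133,435 > 63,910, so the general income tax governs.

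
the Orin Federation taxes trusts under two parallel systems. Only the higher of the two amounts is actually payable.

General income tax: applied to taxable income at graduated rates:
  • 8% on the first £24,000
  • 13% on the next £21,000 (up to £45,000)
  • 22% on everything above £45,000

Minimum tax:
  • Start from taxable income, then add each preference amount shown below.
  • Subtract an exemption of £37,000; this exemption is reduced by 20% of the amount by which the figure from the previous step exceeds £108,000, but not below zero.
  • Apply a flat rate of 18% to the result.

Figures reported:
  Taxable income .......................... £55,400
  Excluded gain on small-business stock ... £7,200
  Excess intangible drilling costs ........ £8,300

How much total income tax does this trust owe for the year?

Minimum tax:
  Adjusted income: £55,400 + £7,200 + £8,300 = £70,900
  Exemption: £70,900 ≤ £108,000, so full £37,000 applies
  Base: £70,900 − £37,000 = £33,900
  £33,900 × 18% = £6,102

General income tax:
  £24,000 × 8% = £1,920
  £21,000 × 13% = £2,730
  £10,400 × 22% = £2,288
  → £6,938

£6,938 > £6,102, so the general income tax governs.

£6,938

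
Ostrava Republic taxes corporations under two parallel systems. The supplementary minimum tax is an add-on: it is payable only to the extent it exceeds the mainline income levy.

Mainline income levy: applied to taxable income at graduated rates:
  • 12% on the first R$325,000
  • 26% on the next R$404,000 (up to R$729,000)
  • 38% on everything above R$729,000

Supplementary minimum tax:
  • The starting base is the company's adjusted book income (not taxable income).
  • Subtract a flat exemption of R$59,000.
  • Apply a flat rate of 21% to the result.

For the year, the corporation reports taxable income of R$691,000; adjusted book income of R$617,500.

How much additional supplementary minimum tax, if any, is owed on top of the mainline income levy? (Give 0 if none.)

R$0

Mainline income levy:
  R$325,000 × 12% = R$39,000
  R$366,000 × 26% = R$95,160
  → R$134,160

Supplementary minimum tax:
  Base (adjusted book income): R$617,500
  Less exemption R$59,000 → base R$558,500
  R$558,500 × 21% = R$117,285

R$117,285 ≤ R$134,160, so no add-on is due.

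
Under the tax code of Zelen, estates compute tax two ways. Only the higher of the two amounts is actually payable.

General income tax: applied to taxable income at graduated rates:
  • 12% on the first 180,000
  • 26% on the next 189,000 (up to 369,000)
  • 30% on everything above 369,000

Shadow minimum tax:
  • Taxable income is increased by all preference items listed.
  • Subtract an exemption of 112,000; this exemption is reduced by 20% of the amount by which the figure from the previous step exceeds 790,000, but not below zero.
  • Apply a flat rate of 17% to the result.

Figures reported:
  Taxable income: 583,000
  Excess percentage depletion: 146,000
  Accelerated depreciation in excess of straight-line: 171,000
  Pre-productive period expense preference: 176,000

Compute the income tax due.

General income tax:
  180,000 × 12% = 21,600
  189,000 × 26% = 49,140
  214,000 × 30% = 64,200
  → 134,940

Shadow minimum tax:
  Adjusted income: 583,000 + 146,000 + 171,000 + 176,000 = 1,076,000
  Exemption: 112,000 − 20% × (1,076,000 − 790,000) = 112,000 − 57,200 = 54,800
  Base: 1,076,000 − 54,800 = 1,021,200
  1,021,200 × 17% = 173,604

173,604 > 134,940, so the shadow minimum tax is the binding amount.

173,604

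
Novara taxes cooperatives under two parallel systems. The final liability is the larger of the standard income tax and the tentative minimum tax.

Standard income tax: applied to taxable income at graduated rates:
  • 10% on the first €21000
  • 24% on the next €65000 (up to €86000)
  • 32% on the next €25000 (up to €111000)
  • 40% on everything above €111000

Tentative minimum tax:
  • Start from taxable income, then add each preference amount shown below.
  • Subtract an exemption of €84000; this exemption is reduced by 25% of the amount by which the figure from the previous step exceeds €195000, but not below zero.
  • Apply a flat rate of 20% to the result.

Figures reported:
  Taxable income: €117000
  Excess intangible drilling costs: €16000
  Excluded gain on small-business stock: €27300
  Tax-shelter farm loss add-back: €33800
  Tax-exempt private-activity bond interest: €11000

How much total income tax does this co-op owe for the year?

€28100

Tentative minimum tax:
  Adjusted income: €117000 + €16000 + €27300 + €33800 + €11000 = €205100
  Exemption: €84000 − 25% × (€205100 − €195000) = €84000 − €2525 = €81475
  Base: €205100 − €81475 = €123625
  €123625 × 20% = €24725

Standard income tax:
  €21000 × 10% = €2100
  €65000 × 24% = €15600
  €25000 × 32% = €8000
  €6000 × 40% = €2400
  → €28100

€28100 > €24725, so the standard income tax governs.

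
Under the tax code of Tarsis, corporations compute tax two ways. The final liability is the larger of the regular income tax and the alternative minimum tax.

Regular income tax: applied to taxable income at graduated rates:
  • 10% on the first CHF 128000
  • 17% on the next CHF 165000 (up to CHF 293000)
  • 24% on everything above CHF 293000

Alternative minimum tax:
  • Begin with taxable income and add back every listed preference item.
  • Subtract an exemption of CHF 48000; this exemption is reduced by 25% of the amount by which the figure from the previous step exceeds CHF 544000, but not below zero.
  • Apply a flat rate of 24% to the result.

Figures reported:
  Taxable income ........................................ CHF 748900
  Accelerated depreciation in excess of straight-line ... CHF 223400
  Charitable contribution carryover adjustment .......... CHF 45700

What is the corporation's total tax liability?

CHF 244320

Regular income tax:
  CHF 128000 × 10% = CHF 12800
  CHF 165000 × 17% = CHF 28050
  CHF 455900 × 24% = CHF 109416
  → CHF 150266

Alternative minimum tax:
  Adjusted income: CHF 748900 + CHF 223400 + CHF 45700 = CHF 1018000
  Exemption: 25% × (CHF 1018000 − CHF 544000) = CHF 118500 ≥ CHF 48000, so the exemption is fully phased out
  Base: CHF 1018000 − CHF 0 = CHF 1018000
  CHF 1018000 × 24% = CHF 244320

CHF 244320 > CHF 150266, so the alternative minimum tax is the binding amount.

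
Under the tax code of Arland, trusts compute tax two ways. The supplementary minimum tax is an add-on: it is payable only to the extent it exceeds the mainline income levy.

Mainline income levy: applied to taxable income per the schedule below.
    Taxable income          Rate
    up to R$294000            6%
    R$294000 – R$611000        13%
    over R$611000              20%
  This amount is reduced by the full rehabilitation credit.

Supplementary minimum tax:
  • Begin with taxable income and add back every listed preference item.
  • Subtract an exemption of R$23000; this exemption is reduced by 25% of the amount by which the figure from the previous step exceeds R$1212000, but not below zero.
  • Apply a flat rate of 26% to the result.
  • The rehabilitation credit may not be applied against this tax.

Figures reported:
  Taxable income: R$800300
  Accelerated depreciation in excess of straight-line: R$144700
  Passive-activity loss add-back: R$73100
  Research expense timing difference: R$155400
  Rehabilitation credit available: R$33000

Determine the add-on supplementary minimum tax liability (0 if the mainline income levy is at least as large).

Supplementary minimum tax:
  Adjusted income: R$800300 + R$144700 + R$73100 + R$155400 = R$1173500
  Exemption: R$1173500 ≤ R$1212000, so full R$23000 applies
  Base: R$1173500 − R$23000 = R$1150500
  R$1150500 × 26% = R$299130

Mainline income levy:
  R$294000 × 6% = R$17640
  R$317000 × 13% = R$41210
  R$189300 × 20% = R$37860
  → R$96710
  Less rehabilitation credit R$33000 → R$63710

Excess of supplementary minimum tax over mainline income levy: R$299130 − R$63710 = R$235420.

R$235420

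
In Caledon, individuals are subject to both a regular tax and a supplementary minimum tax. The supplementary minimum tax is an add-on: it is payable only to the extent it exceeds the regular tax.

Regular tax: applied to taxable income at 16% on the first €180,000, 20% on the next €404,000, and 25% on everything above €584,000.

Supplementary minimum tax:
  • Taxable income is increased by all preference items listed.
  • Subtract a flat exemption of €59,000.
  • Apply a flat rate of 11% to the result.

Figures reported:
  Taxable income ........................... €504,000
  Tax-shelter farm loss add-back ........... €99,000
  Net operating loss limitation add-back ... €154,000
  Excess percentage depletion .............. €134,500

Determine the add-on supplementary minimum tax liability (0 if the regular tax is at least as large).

Supplementary minimum tax:
  Adjusted income: €504,000 + €99,000 + €154,000 + €134,500 = €891,500
  Less exemption €59,000 → base €832,500
  €832,500 × 11% = €91,575

Regular tax:
  €180,000 × 16% = €28,800
  €324,000 × 20% = €64,800
  → €93,600

€91,575 ≤ €93,600, so no add-on is due.

€0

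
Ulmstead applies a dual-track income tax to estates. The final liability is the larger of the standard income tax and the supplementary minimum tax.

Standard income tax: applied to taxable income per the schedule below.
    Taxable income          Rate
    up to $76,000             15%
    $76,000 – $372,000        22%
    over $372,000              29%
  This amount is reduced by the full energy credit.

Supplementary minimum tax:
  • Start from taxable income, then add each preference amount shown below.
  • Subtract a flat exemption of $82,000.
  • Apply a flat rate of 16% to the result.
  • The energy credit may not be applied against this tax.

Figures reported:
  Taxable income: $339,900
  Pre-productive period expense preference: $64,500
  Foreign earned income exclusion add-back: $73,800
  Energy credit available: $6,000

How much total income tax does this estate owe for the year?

Standard income tax:
  $76,000 × 15% = $11,400
  $263,900 × 22% = $58,058
  → $69,458
  Less energy credit $6,000 → $63,458

Supplementary minimum tax:
  Adjusted income: $339,900 + $64,500 + $73,800 = $478,200
  Less exemption $82,000 → base $396,200
  $396,200 × 16% = $63,392

$63,458 > $63,392, so the standard income tax governs.

$63,458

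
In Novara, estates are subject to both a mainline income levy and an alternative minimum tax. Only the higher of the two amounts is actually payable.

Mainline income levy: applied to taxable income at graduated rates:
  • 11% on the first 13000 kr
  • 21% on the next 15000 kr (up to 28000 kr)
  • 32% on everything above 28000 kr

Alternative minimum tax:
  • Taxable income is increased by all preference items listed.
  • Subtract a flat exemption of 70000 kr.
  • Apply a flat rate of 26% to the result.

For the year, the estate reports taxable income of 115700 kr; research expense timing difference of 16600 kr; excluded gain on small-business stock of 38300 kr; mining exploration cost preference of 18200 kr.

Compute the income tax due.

32644 kr

Alternative minimum tax:
  Adjusted income: 115700 kr + 16600 kr + 38300 kr + 18200 kr = 188800 kr
  Less exemption 70000 kr → base 118800 kr
  118800 kr × 26% = 30888 kr

Mainline income levy:
  13000 kr × 11% = 1430 kr
  15000 kr × 21% = 3150 kr
  87700 kr × 32% = 28064 kr
  → 32644 kr

32644 kr > 30888 kr, so the mainline income levy governs.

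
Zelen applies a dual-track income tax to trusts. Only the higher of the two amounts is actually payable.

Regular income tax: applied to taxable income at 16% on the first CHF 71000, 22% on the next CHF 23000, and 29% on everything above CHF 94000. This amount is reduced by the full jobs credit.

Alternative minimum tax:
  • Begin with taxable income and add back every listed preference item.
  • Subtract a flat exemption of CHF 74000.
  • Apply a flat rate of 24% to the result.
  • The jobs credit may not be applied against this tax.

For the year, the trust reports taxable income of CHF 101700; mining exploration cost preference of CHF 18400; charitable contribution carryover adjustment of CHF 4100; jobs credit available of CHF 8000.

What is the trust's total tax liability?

Regular income tax:
  CHF 71000 × 16% = CHF 11360
  CHF 23000 × 22% = CHF 5060
  CHF 7700 × 29% = CHF 2233
  → CHF 18653
  Less jobs credit CHF 8000 → CHF 10653

Alternative minimum tax:
  Adjusted income: CHF 101700 + CHF 18400 + CHF 4100 = CHF 124200
  Less exemption CHF 74000 → base CHF 50200
  CHF 50200 × 24% = CHF 12048

CHF 12048 > CHF 10653, so the alternative minimum tax is the binding amount.

CHF 12048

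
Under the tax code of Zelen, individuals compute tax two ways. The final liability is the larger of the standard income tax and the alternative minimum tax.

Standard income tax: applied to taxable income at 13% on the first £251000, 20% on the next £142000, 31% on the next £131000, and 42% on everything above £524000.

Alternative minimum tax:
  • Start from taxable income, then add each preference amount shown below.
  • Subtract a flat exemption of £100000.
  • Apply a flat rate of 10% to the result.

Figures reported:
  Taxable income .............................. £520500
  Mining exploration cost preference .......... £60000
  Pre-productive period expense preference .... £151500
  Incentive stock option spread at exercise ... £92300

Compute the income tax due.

Alternative minimum tax:
  Adjusted income: £520500 + £60000 + £151500 + £92300 = £824300
  Less exemption £100000 → base £724300
  £724300 × 10% = £72430

Standard income tax:
  £251000 × 13% = £32630
  £142000 × 20% = £28400
  £127500 × 31% = £39525
  → £100555

£100555 > £72430, so the standard income tax governs.

£100555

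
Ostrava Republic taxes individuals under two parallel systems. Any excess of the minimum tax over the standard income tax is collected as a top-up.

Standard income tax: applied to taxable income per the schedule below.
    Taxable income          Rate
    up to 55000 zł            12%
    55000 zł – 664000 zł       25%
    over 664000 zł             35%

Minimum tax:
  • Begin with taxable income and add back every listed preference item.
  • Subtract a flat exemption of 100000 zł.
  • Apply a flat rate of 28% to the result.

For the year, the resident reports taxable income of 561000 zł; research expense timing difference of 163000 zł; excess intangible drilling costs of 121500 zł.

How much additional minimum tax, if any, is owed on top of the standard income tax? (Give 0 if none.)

Standard income tax:
  55000 zł × 12% = 6600 zł
  506000 zł × 25% = 126500 zł
  → 133100 zł

Minimum tax:
  Adjusted income: 561000 zł + 163000 zł + 121500 zł = 845500 zł
  Less exemption 100000 zł → base 745500 zł
  745500 zł × 28% = 208740 zł

Excess of minimum tax over standard income tax: 208740 zł − 133100 zł = 75640 zł.

75640 zł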